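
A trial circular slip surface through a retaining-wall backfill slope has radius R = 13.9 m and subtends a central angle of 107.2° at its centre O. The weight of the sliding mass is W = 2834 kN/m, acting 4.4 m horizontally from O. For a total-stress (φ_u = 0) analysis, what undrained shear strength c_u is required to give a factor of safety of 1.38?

c_u = 47.6 kPa

FS = c_u·L_a·R / (W·d), so c_u = FS·W·d / (L_a·R).
Arc length L_a = R·θ = 13.9·(107.2°·π/180) = 13.9·1.8710 = 26.01 m
c_u = 1.38·2834·4.4 / (26.01·13.9) = 17208.0 / 361.49 = 47.60 kPa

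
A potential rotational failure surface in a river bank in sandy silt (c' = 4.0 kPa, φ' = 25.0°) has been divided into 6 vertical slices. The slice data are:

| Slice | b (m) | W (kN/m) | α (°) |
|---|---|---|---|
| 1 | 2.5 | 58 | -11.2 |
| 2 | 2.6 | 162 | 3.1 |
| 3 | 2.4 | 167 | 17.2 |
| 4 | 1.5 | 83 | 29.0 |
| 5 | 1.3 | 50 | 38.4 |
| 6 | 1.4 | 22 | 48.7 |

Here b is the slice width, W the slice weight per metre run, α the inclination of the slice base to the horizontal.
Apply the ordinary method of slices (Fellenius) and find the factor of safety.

FS = 2.14

Ordinary method of slices: FS = Σ[c'·Δl_i + (W_i cosα_i)·tanφ'] / Σ W_i sinα_i, with Δl_i = b_i / cosα_i.
Slice 1: Δl = 2.5/cos(-11.2°) = 2.549 m; N'_1 = 58·cos(-11.2°) = 56.9; c'Δl = 10.19; W sinα = -11.3
Slice 2: Δl = 2.6/cos3.1° = 2.604 m; N'_2 = 162·cos3.1° = 161.8; c'Δl = 10.42; W sinα = 8.8
Slice 3: Δl = 2.4/cos17.2° = 2.512 m; N'_3 = 167·cos17.2° = 159.5; c'Δl = 10.05; W sinα = 49.4
Slice 4: Δl = 1.5/cos29.0° = 1.715 m; N'_4 = 83·cos29.0° = 72.6; c'Δl = 6.86; W sinα = 40.2
Slice 5: Δl = 1.3/cos38.4° = 1.659 m; N'_5 = 50·cos38.4° = 39.2; c'Δl = 6.64; W sinα = 31.1
Slice 6: Δl = 1.4/cos48.7° = 2.121 m; N'_6 = 22·cos48.7° = 14.5; c'Δl = 8.48; W sinα = 16.5
Σc'Δl = 52.6 kN/m; ΣN' = 504.5 kN/m; ΣW sinα = 134.7 kN/m
Resisting = 52.6 + 504.5·tan25.0° = 52.6 + 235.2 = 287.9 kN/m
FS = 287.9 / 134.7 = 2.137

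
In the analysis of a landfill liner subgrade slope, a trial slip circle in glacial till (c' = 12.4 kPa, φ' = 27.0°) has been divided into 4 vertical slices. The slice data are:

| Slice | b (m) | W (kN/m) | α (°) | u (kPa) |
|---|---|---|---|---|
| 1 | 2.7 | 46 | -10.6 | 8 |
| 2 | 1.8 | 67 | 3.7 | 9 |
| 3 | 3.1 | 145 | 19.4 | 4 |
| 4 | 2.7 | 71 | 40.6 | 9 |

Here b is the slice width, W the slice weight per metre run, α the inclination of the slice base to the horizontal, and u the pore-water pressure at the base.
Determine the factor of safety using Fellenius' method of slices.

Ordinary method of slices: FS = Σ[c'·Δl_i + (W_i cosα_i − u_i·Δl_i)·tanφ'] / Σ W_i sinα_i, with Δl_i = b_i / cosα_i.
Slice 1: Δl = 2.7/cos(-10.6°) = 2.747 m; N'_1 = 46·cos(-10.6°) − 8·2.747 = 23.2; c'Δl = 34.06; W sinα = -8.5
Slice 2: Δl = 1.8/cos3.7° = 1.804 m; N'_2 = 67·cos3.7° − 9·1.804 = 50.6; c'Δl = 22.37; W sinα = 4.3
Slice 3: Δl = 3.1/cos19.4° = 3.287 m; N'_3 = 145·cos19.4° − 4·3.287 = 123.6; c'Δl = 40.75; W sinα = 48.2
Slice 4: Δl = 2.7/cos40.6° = 3.556 m; N'_4 = 71·cos40.6° − 9·3.556 = 21.9; c'Δl = 44.09; W sinα = 46.2
Σc'Δl = 141.3 kN/m; ΣN' = 219.4 kN/m; ΣW sinα = 90.2 kN/m
Resisting = 141.3 + 219.4·tan27.0° = 141.3 + 111.8 = 253.1 kN/m
FS = 253.1 / 90.2 = 2.805

FS = 2.80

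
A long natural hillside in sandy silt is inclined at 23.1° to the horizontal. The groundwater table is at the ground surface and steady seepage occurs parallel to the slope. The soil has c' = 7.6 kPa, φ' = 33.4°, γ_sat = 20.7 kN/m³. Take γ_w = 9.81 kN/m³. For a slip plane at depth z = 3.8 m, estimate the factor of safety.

With seepage parallel to the slope and the water table at the surface, the effective normal stress on the slip plane uses the buoyant unit weight γ' = γ_sat − γ_w while the driving shear stress uses γ_sat:
FS = [c' + γ' z cos²β tanφ'] / [γ_sat z sinβ cosβ]
γ' = 20.7 − 9.81 = 10.89 kN/m³
Numerator = 7.6 + 10.89·3.8·cos²23.1°·tan33.4° = 7.6 + 10.89·3.8·0.8461·0.6594 = 30.686 kPa
Denominator = 20.7·3.8·sin23.1°·cos23.1° = 20.7·3.8·0.3923·0.9198 = 28.387 kPa
FS = 30.686 / 28.387 = 1.081

FS = 1.08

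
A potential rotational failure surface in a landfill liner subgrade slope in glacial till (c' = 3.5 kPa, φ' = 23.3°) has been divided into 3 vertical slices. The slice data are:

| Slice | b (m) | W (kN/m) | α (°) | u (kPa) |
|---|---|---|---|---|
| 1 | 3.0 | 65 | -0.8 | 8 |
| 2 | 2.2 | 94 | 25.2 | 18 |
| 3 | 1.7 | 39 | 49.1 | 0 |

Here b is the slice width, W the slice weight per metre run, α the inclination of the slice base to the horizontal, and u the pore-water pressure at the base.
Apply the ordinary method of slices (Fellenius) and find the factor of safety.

Ordinary method of slices: FS = Σ[c'·Δl_i + (W_i cosα_i − u_i·Δl_i)·tanφ'] / Σ W_i sinα_i, with Δl_i = b_i / cosα_i.
Slice 1: Δl = 3.0/cos(-0.8°) = 3.000 m; N'_1 = 65·cos(-0.8°) − 8·3.000 = 41.0; c'Δl = 10.50; W sinα = -0.9
Slice 2: Δl = 2.2/cos25.2° = 2.431 m; N'_2 = 94·cos25.2° − 18·2.431 = 41.3; c'Δl = 8.51; W sinα = 40.0
Slice 3: Δl = 1.7/cos49.1° = 2.596 m; N'_3 = 39·cos49.1° − 0·2.596 = 25.5; c'Δl = 9.09; W sinα = 29.5
Σc'Δl = 28.1 kN/m; ΣN' = 107.8 kN/m; ΣW sinα = 68.6 kN/m
Resisting = 28.1 + 107.8·tan23.3° = 28.1 + 46.4 = 74.5 kN/m
FS = 74.5 / 68.6 = 1.087

FS = 1.09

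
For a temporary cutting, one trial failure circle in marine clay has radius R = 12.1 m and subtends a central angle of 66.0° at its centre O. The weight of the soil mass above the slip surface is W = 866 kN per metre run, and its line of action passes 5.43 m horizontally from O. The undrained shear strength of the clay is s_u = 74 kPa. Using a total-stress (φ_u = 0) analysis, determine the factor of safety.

Taking moments about the centre O, the resisting moment is provided by the undrained shear strength acting along the arc:
Arc length L_a = R·θ = 12.1·(66.0°·π/180) = 12.1·1.1519 = 13.94 m
M_R = s_u·L_a·R = 74·13.94·12.1 = 12480.3 kN·m/m
M_D = W·d = 866·5.43 = 4702.4 kN·m/m
FS = M_R / M_D = 12480.3 / 4702.4 = 2.654

FS = 2.65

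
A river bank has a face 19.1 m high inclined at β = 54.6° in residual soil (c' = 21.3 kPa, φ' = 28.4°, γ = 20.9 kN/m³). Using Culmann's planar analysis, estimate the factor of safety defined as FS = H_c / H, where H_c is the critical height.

H_c = (4c'/γ) · sinβ cosφ' / [1 − cos(β − φ')]
    = (4·21.3/20.9) · sin54.6°·cos28.4° / [1 − cos26.2°]
    = 4.077 · 0.7170 / 0.1027 = 28.45 m
FS = H_c / H = 28.45 / 19.1 = 1.490

FS = 1.49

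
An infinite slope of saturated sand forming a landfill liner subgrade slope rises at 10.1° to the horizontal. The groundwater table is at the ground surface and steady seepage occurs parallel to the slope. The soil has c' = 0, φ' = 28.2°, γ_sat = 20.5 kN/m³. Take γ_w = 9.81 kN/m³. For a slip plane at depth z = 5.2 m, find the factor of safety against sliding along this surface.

With seepage parallel to the slope and the water table at the surface, the effective normal stress on the slip plane uses the buoyant unit weight γ' = γ_sat − γ_w while the driving shear stress uses γ_sat:
FS = [c' + γ' z cos²β tanφ'] / [γ_sat z sinβ cosβ]
(For c' = 0 this reduces to FS = (γ'/γ_sat)·tanφ'/tanβ.)
γ' = 20.5 − 9.81 = 10.69 kN/m³
Numerator = 0.0 + 10.69·5.2·cos²10.1°·tan28.2° = 0.0 + 10.69·5.2·0.9692·0.5362 = 28.889 kPa
Denominator = 20.5·5.2·sin10.1°·cos10.1° = 20.5·5.2·0.1754·0.9845 = 18.404 kPa
FS = 28.889 / 18.404 = 1.570

FS = 1.57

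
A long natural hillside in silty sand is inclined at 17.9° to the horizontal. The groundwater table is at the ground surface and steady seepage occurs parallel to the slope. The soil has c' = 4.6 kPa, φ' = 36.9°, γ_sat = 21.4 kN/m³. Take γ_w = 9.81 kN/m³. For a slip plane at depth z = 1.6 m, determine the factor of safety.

With seepage parallel to the slope and the water table at the surface, the effective normal stress on the slip plane uses the buoyant unit weight γ' = γ_sat − γ_w while the driving shear stress uses γ_sat:
FS = [c' + γ' z cos²β tanφ'] / [γ_sat z sinβ cosβ]
γ' = 21.4 − 9.81 = 11.59 kN/m³
Numerator = 4.6 + 11.59·1.6·cos²17.9°·tan36.9° = 4.6 + 11.59·1.6·0.9055·0.7508 = 17.208 kPa
Denominator = 21.4·1.6·sin17.9°·cos17.9° = 21.4·1.6·0.3074·0.9516 = 10.014 kPa
FS = 17.208 / 10.014 = 1.718

FS = 1.72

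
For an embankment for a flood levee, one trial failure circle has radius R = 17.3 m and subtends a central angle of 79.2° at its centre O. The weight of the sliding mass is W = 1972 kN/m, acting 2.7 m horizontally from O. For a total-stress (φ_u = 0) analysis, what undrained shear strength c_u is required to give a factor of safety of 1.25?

c_u = 16.1 kPa

FS = c_u·L_a·R / (W·d), so c_u = FS·W·d / (L_a·R).
Arc length L_a = R·θ = 17.3·(79.2°·π/180) = 17.3·1.3823 = 23.91 m
c_u = 1.25·1972·2.7 / (23.91·17.3) = 6655.5 / 413.71 = 16.09 kPa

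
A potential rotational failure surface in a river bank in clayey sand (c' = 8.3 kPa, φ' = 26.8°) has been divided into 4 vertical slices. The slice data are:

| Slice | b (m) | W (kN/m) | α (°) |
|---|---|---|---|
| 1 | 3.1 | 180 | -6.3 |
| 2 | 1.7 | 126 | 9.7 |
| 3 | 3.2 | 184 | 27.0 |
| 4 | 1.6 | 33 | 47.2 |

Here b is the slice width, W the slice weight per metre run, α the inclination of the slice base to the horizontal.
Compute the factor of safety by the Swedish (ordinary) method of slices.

Ordinary method of slices: FS = Σ[c'·Δl_i + (W_i cosα_i)·tanφ'] / Σ W_i sinα_i, with Δl_i = b_i / cosα_i.
Slice 1: Δl = 3.1/cos(-6.3°) = 3.119 m; N'_1 = 180·cos(-6.3°) = 178.9; c'Δl = 25.89; W sinα = -19.8
Slice 2: Δl = 1.7/cos9.7° = 1.725 m; N'_2 = 126·cos9.7° = 124.2; c'Δl = 14.31; W sinα = 21.2
Slice 3: Δl = 3.2/cos27.0° = 3.591 m; N'_3 = 184·cos27.0° = 163.9; c'Δl = 29.81; W sinα = 83.5
Slice 4: Δl = 1.6/cos47.2° = 2.355 m; N'_4 = 33·cos47.2° = 22.4; c'Δl = 19.55; W sinα = 24.2
Σc'Δl = 89.6 kN/m; ΣN' = 489.5 kN/m; ΣW sinα = 109.2 kN/m
Resisting = 89.6 + 489.5·tan26.8° = 89.6 + 247.3 = 336.8 kN/m
FS = 336.8 / 109.2 = 3.084

FS = 3.08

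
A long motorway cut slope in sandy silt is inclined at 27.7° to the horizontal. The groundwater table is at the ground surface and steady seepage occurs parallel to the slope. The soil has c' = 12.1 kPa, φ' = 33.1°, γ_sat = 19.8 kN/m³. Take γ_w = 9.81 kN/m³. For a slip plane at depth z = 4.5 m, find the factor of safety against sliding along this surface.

With seepage parallel to the slope and the water table at the surface, the effective normal stress on the slip plane uses the buoyant unit weight γ' = γ_sat − γ_w while the driving shear stress uses γ_sat:
FS = [c' + γ' z cos²β tanφ'] / [γ_sat z sinβ cosβ]
γ' = 19.8 − 9.81 = 9.99 kN/m³
Numerator = 12.1 + 9.99·4.5·cos²27.7°·tan33.1° = 12.1 + 9.99·4.5·0.7839·0.6519 = 35.073 kPa
Denominator = 19.8·4.5·sin27.7°·cos27.7° = 19.8·4.5·0.4648·0.8854 = 36.671 kPa
FS = 35.073 / 36.671 = 0.956

FS = 0.96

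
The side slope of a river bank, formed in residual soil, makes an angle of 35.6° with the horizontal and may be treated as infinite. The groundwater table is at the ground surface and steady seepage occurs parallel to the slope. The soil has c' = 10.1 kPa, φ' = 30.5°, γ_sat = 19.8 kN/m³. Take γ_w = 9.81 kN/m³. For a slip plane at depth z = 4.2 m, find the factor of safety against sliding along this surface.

With seepage parallel to the slope and the water table at the surface, the effective normal stress on the slip plane uses the buoyant unit weight γ' = γ_sat − γ_w while the driving shear stress uses γ_sat:
FS = [c' + γ' z cos²β tanφ'] / [γ_sat z sinβ cosβ]
γ' = 19.8 − 9.81 = 9.99 kN/m³
Numerator = 10.1 + 9.99·4.2·cos²35.6°·tan30.5° = 10.1 + 9.99·4.2·0.6611·0.5890 = 26.440 kPa
Denominator = 19.8·4.2·sin35.6°·cos35.6° = 19.8·4.2·0.5821·0.8131 = 39.362 kPa
FS = 26.440 / 39.362 = 0.672

FS = 0.67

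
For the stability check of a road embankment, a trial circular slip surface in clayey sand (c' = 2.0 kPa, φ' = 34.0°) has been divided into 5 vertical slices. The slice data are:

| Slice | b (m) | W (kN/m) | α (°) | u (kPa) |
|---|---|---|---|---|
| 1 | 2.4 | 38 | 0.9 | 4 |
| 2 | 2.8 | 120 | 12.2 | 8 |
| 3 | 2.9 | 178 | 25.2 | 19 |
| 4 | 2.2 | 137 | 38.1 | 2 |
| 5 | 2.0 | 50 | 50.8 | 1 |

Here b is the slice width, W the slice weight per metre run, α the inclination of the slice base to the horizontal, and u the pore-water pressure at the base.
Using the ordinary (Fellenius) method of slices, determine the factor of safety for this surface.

FS = 1.19

Ordinary method of slices: FS = Σ[c'·Δl_i + (W_i cosα_i − u_i·Δl_i)·tanφ'] / Σ W_i sinα_i, with Δl_i = b_i / cosα_i.
Slice 1: Δl = 2.4/cos0.9° = 2.400 m; N'_1 = 38·cos0.9° − 4·2.400 = 28.4; c'Δl = 4.80; W sinα = 0.6
Slice 2: Δl = 2.8/cos12.2° = 2.865 m; N'_2 = 120·cos12.2° − 8·2.865 = 94.4; c'Δl = 5.73; W sinα = 25.4
Slice 3: Δl = 2.9/cos25.2° = 3.205 m; N'_3 = 178·cos25.2° − 19·3.205 = 100.2; c'Δl = 6.41; W sinα = 75.8
Slice 4: Δl = 2.2/cos38.1° = 2.796 m; N'_4 = 137·cos38.1° − 2·2.796 = 102.2; c'Δl = 5.59; W sinα = 84.5
Slice 5: Δl = 2.0/cos50.8° = 3.164 m; N'_5 = 50·cos50.8° − 1·3.164 = 28.4; c'Δl = 6.33; W sinα = 38.7
Σc'Δl = 28.9 kN/m; ΣN' = 353.6 kN/m; ΣW sinα = 225.0 kN/m
Resisting = 28.9 + 353.6·tan34.0° = 28.9 + 238.5 = 267.4 kN/m
FS = 267.4 / 225.0 = 1.188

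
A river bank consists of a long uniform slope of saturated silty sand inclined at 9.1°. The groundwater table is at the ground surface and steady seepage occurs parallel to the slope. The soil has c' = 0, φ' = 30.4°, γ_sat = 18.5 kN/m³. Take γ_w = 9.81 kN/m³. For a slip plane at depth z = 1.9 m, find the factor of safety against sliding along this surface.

With seepage parallel to the slope and the water table at the surface, the effective normal stress on the slip plane uses the buoyant unit weight γ' = γ_sat − γ_w while the driving shear stress uses γ_sat:
FS = [c' + γ' z cos²β tanφ'] / [γ_sat z sinβ cosβ]
(For c' = 0 this reduces to FS = (γ'/γ_sat)·tanφ'/tanβ.)
γ' = 18.5 − 9.81 = 8.69 kN/m³
Numerator = 0.0 + 8.69·1.9·cos²9.1°·tan30.4° = 0.0 + 8.69·1.9·0.9750·0.5867 = 9.445 kPa
Denominator = 18.5·1.9·sin9.1°·cos9.1° = 18.5·1.9·0.1582·0.9874 = 5.489 kPa
FS = 9.445 / 5.489 = 1.721

FS = 1.72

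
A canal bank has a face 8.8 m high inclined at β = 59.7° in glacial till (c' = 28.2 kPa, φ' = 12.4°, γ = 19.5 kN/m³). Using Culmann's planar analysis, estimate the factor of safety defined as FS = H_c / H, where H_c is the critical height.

FS = 1.72

H_c = (4c'/γ) · sinβ cosφ' / [1 − cos(β − φ')]
    = (4·28.2/19.5) · sin59.7°·cos12.4° / [1 − cos47.3°]
    = 5.785 · 0.8433 / 0.3218 = 15.16 m
FS = H_c / H = 15.16 / 8.8 = 1.722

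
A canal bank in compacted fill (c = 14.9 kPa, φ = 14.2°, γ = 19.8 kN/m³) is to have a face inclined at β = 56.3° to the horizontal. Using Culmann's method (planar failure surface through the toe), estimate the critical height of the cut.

Culmann's analysis gives the critical failure plane at α_cr = (β + φ)/2 = (56.3 + 14.2)/2 = 35.2°, and the critical height
H_c = (4c/γ) · sinβ cosφ / [1 − cos(β − φ)]
    = (4·14.9/19.8) · sin56.3°·cos14.2° / [1 − cos(42.1°)]
    = 3.010 · 0.8320·0.9694 / [1 − 0.7420]
    = 3.010 · 0.8065 / 0.2580
    = 9.41 m

H_c = 9.41 m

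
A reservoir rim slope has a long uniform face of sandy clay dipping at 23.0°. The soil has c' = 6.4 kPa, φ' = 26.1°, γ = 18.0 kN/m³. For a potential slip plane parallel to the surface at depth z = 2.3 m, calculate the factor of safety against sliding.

FS = 1.58

For an infinite slope with a slip plane parallel to the surface (no pore pressure): FS = [c' + γz cos²β tanφ'] / [γz sinβ cosβ].
γz = 18.0·2.3 = 41.40 kN/m²
Numerator = 6.4 + 41.40·cos²23.0°·tan26.1° = 6.4 + 41.40·0.8473·0.4899 = 23.585 kPa
Denominator = 41.40·sin23.0°·cos23.0° = 41.40·0.3907·0.9205 = 14.890 kPa
FS = 23.585 / 14.890 = 1.584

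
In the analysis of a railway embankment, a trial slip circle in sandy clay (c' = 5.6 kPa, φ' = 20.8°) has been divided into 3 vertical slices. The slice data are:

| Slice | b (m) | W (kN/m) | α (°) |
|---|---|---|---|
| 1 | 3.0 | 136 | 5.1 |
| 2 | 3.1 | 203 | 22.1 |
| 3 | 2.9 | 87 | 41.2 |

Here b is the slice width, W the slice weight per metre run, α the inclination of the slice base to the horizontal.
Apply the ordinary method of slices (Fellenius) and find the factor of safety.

Ordinary method of slices: FS = Σ[c'·Δl_i + (W_i cosα_i)·tanφ'] / Σ W_i sinα_i, with Δl_i = b_i / cosα_i.
Slice 1: Δl = 3.0/cos5.1° = 3.012 m; N'_1 = 136·cos5.1° = 135.5; c'Δl = 16.87; W sinα = 12.1
Slice 2: Δl = 3.1/cos22.1° = 3.346 m; N'_2 = 203·cos22.1° = 188.1; c'Δl = 18.74; W sinα = 76.4
Slice 3: Δl = 2.9/cos41.2° = 3.854 m; N'_3 = 87·cos41.2° = 65.5; c'Δl = 21.58; W sinα = 57.3
Σc'Δl = 57.2 kN/m; ΣN' = 389.0 kN/m; ΣW sinα = 145.8 kN/m
Resisting = 57.2 + 389.0·tan20.8° = 57.2 + 147.8 = 205.0 kN/m
FS = 205.0 / 145.8 = 1.406

FS = 1.41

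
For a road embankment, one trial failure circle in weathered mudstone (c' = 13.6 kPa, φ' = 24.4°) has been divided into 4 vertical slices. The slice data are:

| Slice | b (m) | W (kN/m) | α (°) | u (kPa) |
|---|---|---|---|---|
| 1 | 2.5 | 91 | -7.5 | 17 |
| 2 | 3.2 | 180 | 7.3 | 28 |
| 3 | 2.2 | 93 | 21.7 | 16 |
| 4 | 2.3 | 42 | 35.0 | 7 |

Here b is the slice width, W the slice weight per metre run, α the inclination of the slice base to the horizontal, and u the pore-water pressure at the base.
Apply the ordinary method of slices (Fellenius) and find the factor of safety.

Ordinary method of slices: FS = Σ[c'·Δl_i + (W_i cosα_i − u_i·Δl_i)·tanφ'] / Σ W_i sinα_i, with Δl_i = b_i / cosα_i.
Slice 1: Δl = 2.5/cos(-7.5°) = 2.522 m; N'_1 = 91·cos(-7.5°) − 17·2.522 = 47.4; c'Δl = 34.29; W sinα = -11.9
Slice 2: Δl = 3.2/cos7.3° = 3.226 m; N'_2 = 180·cos7.3° − 28·3.226 = 88.2; c'Δl = 43.88; W sinα = 22.9
Slice 3: Δl = 2.2/cos21.7° = 2.368 m; N'_3 = 93·cos21.7° − 16·2.368 = 48.5; c'Δl = 32.20; W sinα = 34.4
Slice 4: Δl = 2.3/cos35.0° = 2.808 m; N'_4 = 42·cos35.0° − 7·2.808 = 14.7; c'Δl = 38.19; W sinα = 24.1
Σc'Δl = 148.6 kN/m; ΣN' = 198.8 kN/m; ΣW sinα = 69.5 kN/m
Resisting = 148.6 + 198.8·tan24.4° = 148.6 + 90.2 = 238.8 kN/m
FS = 238.8 / 69.5 = 3.437

FS = 3.44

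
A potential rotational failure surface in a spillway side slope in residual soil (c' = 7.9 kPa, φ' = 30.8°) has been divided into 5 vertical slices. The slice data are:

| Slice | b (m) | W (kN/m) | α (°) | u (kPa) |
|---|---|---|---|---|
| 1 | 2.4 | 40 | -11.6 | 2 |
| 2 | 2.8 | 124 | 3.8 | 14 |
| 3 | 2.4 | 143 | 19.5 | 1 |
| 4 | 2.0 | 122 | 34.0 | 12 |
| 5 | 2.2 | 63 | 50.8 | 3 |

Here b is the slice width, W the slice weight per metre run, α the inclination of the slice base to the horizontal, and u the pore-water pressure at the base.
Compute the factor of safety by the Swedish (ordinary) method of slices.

FS = 1.93

Ordinary method of slices: FS = Σ[c'·Δl_i + (W_i cosα_i − u_i·Δl_i)·tanφ'] / Σ W_i sinα_i, with Δl_i = b_i / cosα_i.
Slice 1: Δl = 2.4/cos(-11.6°) = 2.450 m; N'_1 = 40·cos(-11.6°) − 2·2.450 = 34.3; c'Δl = 19.36; W sinα = -8.0
Slice 2: Δl = 2.8/cos3.8° = 2.806 m; N'_2 = 124·cos3.8° − 14·2.806 = 84.4; c'Δl = 22.17; W sinα = 8.2
Slice 3: Δl = 2.4/cos19.5° = 2.546 m; N'_3 = 143·cos19.5° − 1·2.546 = 132.3; c'Δl = 20.11; W sinα = 47.7
Slice 4: Δl = 2.0/cos34.0° = 2.412 m; N'_4 = 122·cos34.0° − 12·2.412 = 72.2; c'Δl = 19.06; W sinα = 68.2
Slice 5: Δl = 2.2/cos50.8° = 3.481 m; N'_5 = 63·cos50.8° − 3·3.481 = 29.4; c'Δl = 27.50; W sinα = 48.8
Σc'Δl = 108.2 kN/m; ΣN' = 352.5 kN/m; ΣW sinα = 165.0 kN/m
Resisting = 108.2 + 352.5·tan30.8° = 108.2 + 210.2 = 318.4 kN/m
FS = 318.4 / 165.0 = 1.930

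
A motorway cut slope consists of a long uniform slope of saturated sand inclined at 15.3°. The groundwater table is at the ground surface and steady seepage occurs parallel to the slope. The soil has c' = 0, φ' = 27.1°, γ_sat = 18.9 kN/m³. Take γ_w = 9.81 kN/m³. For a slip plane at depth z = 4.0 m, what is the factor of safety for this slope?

With seepage parallel to the slope and the water table at the surface, the effective normal stress on the slip plane uses the buoyant unit weight γ' = γ_sat − γ_w while the driving shear stress uses γ_sat:
FS = [c' + γ' z cos²β tanφ'] / [γ_sat z sinβ cosβ]
(For c' = 0 this reduces to FS = (γ'/γ_sat)·tanφ'/tanβ.)
γ' = 18.9 − 9.81 = 9.09 kN/m³
Numerator = 0.0 + 9.09·4.0·cos²15.3°·tan27.1° = 0.0 + 9.09·4.0·0.9304·0.5117 = 17.311 kPa
Denominator = 18.9·4.0·sin15.3°·cos15.3° = 18.9·4.0·0.2639·0.9646 = 19.242 kPa
FS = 17.311 / 19.242 = 0.900

FS = 0.90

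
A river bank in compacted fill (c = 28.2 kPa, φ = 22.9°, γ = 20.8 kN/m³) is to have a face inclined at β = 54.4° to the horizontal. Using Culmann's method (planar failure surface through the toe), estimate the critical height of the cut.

Culmann's analysis gives the critical failure plane at α_cr = (β + φ)/2 = (54.4 + 22.9)/2 = 38.6°, and the critical height
H_c = (4c/γ) · sinβ cosφ / [1 − cos(β − φ)]
    = (4·28.2/20.8) · sin54.4°·cos22.9° / [1 − cos(31.5°)]
    = 5.423 · 0.8131·0.9212 / [1 − 0.8526]
    = 5.423 · 0.7490 / 0.1474
    = 27.57 m

H_c = 27.57 m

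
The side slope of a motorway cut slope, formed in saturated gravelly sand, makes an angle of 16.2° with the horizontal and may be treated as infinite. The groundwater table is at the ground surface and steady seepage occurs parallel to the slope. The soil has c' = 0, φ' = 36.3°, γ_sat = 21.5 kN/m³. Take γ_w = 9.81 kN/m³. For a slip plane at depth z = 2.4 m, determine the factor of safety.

FS = 1.37

With seepage parallel to the slope and the water table at the surface, the effective normal stress on the slip plane uses the buoyant unit weight γ' = γ_sat − γ_w while the driving shear stress uses γ_sat:
FS = [c' + γ' z cos²β tanφ'] / [γ_sat z sinβ cosβ]
(For c' = 0 this reduces to FS = (γ'/γ_sat)·tanφ'/tanβ.)
γ' = 21.5 − 9.81 = 11.69 kN/m³
Numerator = 0.0 + 11.69·2.4·cos²16.2°·tan36.3° = 0.0 + 11.69·2.4·0.9222·0.7346 = 19.005 kPa
Denominator = 21.5·2.4·sin16.2°·cos16.2° = 21.5·2.4·0.2790·0.9603 = 13.824 kPa
FS = 19.005 / 13.824 = 1.375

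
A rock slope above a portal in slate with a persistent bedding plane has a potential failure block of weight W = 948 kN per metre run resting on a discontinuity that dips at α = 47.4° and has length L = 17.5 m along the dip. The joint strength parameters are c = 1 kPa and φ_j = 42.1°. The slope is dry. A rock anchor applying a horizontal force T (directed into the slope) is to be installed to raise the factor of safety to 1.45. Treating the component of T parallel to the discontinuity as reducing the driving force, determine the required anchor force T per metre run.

Resolving forces along and normal to the sliding plane, with the horizontal anchor force T adding T·sinα to the effective normal force and T·cosα acting up the plane against the driving force:
FS = [cL + (W cosα + T sinα) tanφ_j] / [W sinα − T cosα]
Without the anchor: N' = 641.7 kN/m, driving T_d = 697.8 kN/m, resisting R = 1·17.5 + 641.7·tan42.1° = 597.3 kN/m, FS = 0.86.
Setting FS = 1.45 and solving for T:
1.45·(697.8 − T cos47.4°) = 597.3 + T sin47.4°·tan42.1°
T·(sin47.4°·tan42.1° + 1.45·cos47.4°) = 1.45·697.8 − 597.3
T·(0.7361·0.9036 + 1.45·0.6769) = 1011.8 − 597.3 = 414.5
T·1.6466 = 414.5
T = 251.8 kN/m

T = 252 kN/m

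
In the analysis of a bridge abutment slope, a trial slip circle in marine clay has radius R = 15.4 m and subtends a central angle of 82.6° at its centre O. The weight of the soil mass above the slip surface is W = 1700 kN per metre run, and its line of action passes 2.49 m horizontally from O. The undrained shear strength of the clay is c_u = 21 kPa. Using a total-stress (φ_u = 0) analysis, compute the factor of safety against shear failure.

Taking moments about the centre O, the resisting moment is provided by the undrained shear strength acting along the arc:
Arc length L_a = R·θ = 15.4·(82.6°·π/180) = 15.4·1.4416 = 22.20 m
M_R = c_u·L_a·R = 21·22.20·15.4 = 7179.9 kN·m/m
M_D = W·d = 1700·2.49 = 4233.0 kN·m/m
FS = M_R / M_D = 7179.9 / 4233.0 = 1.696

FS = 1.70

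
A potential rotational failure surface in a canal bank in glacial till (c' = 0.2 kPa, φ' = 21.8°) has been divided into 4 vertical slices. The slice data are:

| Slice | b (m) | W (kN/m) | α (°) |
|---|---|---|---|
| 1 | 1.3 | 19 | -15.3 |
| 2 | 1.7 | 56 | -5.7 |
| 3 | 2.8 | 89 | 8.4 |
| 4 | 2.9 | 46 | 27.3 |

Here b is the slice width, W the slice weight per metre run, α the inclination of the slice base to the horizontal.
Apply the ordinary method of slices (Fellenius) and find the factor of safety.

Ordinary method of slices: FS = Σ[c'·Δl_i + (W_i cosα_i)·tanφ'] / Σ W_i sinα_i, with Δl_i = b_i / cosα_i.
Slice 1: Δl = 1.3/cos(-15.3°) = 1.348 m; N'_1 = 19·cos(-15.3°) = 18.3; c'Δl = 0.27; W sinα = -5.0
Slice 2: Δl = 1.7/cos(-5.7°) = 1.708 m; N'_2 = 56·cos(-5.7°) = 55.7; c'Δl = 0.34; W sinα = -5.6
Slice 3: Δl = 2.8/cos8.4° = 2.830 m; N'_3 = 89·cos8.4° = 88.0; c'Δl = 0.57; W sinα = 13.0
Slice 4: Δl = 2.9/cos27.3° = 3.263 m; N'_4 = 46·cos27.3° = 40.9; c'Δl = 0.65; W sinα = 21.1
Σc'Δl = 1.8 kN/m; ΣN' = 203.0 kN/m; ΣW sinα = 23.5 kN/m
Resisting = 1.8 + 203.0·tan21.8° = 1.8 + 81.2 = 83.0 kN/m
FS = 83.0 / 23.5 = 3.529

FS = 3.53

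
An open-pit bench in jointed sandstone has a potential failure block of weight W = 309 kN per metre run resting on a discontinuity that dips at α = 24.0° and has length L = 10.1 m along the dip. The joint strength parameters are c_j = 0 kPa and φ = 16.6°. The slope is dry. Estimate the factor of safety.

Resolving the block weight along and normal to the plane and applying the Mohr–Coulomb strength on the joint:
N' = W cosα = 309·cos24.0° = 282.3 kN/m
Driving force T = W sinα = 309·sin24.0° = 125.7 kN/m
Resisting force R = c_j·L + N'·tanφ = 0·10.1 + 282.3·tan16.6° = 0.0 + 84.2 = 84.2 kN/m
FS = R / T = 84.2 / 125.7 = 0.670

FS = 0.67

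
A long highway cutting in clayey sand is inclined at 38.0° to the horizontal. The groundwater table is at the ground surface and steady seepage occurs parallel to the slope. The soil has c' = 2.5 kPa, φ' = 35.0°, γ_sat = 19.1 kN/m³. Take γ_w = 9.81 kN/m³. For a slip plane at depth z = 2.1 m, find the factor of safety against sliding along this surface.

With seepage parallel to the slope and the water table at the surface, the effective normal stress on the slip plane uses the buoyant unit weight γ' = γ_sat − γ_w while the driving shear stress uses γ_sat:
FS = [c' + γ' z cos²β tanφ'] / [γ_sat z sinβ cosβ]
γ' = 19.1 − 9.81 = 9.29 kN/m³
Numerator = 2.5 + 9.29·2.1·cos²38.0°·tan35.0° = 2.5 + 9.29·2.1·0.6210·0.7002 = 10.983 kPa
Denominator = 19.1·2.1·sin38.0°·cos38.0° = 19.1·2.1·0.6157·0.7880 = 19.459 kPa
FS = 10.983 / 19.459 = 0.564

FS = 0.56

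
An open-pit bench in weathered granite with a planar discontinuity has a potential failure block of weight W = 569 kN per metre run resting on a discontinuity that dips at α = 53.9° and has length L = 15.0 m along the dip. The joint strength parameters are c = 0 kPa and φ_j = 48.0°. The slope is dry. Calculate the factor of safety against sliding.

FS = 0.81

Resolving the block weight along and normal to the plane and applying the Mohr–Coulomb strength on the joint:
N' = W cosα = 569·cos53.9° = 335.3 kN/m
Driving force T = W sinα = 569·sin53.9° = 459.7 kN/m
Resisting force R = c·L + N'·tanφ_j = 0·15.0 + 335.3·tan48.0° = 0.0 + 372.3 = 372.3 kN/m
FS = R / T = 372.3 / 459.7 = 0.810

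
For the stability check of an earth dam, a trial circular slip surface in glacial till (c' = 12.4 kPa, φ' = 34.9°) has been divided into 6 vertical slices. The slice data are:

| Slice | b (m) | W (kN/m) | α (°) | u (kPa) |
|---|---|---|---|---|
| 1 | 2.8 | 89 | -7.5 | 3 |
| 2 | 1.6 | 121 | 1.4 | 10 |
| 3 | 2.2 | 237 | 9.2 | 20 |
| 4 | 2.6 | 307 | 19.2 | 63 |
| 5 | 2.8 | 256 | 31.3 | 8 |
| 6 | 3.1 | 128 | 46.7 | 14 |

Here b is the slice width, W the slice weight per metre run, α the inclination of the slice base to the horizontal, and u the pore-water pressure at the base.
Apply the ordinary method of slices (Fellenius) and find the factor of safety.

Ordinary method of slices: FS = Σ[c'·Δl_i + (W_i cosα_i − u_i·Δl_i)·tanφ'] / Σ W_i sinα_i, with Δl_i = b_i / cosα_i.
Slice 1: Δl = 2.8/cos(-7.5°) = 2.824 m; N'_1 = 89·cos(-7.5°) − 3·2.824 = 79.8; c'Δl = 35.02; W sinα = -11.6
Slice 2: Δl = 1.6/cos1.4° = 1.600 m; N'_2 = 121·cos1.4° − 10·1.600 = 105.0; c'Δl = 19.85; W sinα = 3.0
Slice 3: Δl = 2.2/cos9.2° = 2.229 m; N'_3 = 237·cos9.2° − 20·2.229 = 189.4; c'Δl = 27.64; W sinα = 37.9
Slice 4: Δl = 2.6/cos19.2° = 2.753 m; N'_4 = 307·cos19.2° − 63·2.753 = 116.5; c'Δl = 34.14; W sinα = 101.0
Slice 5: Δl = 2.8/cos31.3° = 3.277 m; N'_5 = 256·cos31.3° − 8·3.277 = 192.5; c'Δl = 40.63; W sinα = 133.0
Slice 6: Δl = 3.1/cos46.7° = 4.520 m; N'_6 = 128·cos46.7° − 14·4.520 = 24.5; c'Δl = 56.05; W sinα = 93.2
Σc'Δl = 213.3 kN/m; ΣN' = 707.6 kN/m; ΣW sinα = 356.3 kN/m
Resisting = 213.3 + 707.6·tan34.9° = 213.3 + 493.6 = 707.0 kN/m
FS = 707.0 / 356.3 = 1.984

FS = 1.98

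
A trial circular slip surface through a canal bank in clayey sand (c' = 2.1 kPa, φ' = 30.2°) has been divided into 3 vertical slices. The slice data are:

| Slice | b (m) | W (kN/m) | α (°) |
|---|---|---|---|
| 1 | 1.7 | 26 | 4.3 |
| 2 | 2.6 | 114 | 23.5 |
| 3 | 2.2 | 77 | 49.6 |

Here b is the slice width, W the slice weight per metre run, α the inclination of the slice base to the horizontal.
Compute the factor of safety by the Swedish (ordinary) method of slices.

FS = 1.15

Ordinary method of slices: FS = Σ[c'·Δl_i + (W_i cosα_i)·tanφ'] / Σ W_i sinα_i, with Δl_i = b_i / cosα_i.
Slice 1: Δl = 1.7/cos4.3° = 1.705 m; N'_1 = 26·cos4.3° = 25.9; c'Δl = 3.58; W sinα = 1.9
Slice 2: Δl = 2.6/cos23.5° = 2.835 m; N'_2 = 114·cos23.5° = 104.5; c'Δl = 5.95; W sinα = 45.5
Slice 3: Δl = 2.2/cos49.6° = 3.394 m; N'_3 = 77·cos49.6° = 49.9; c'Δl = 7.13; W sinα = 58.6
Σc'Δl = 16.7 kN/m; ΣN' = 180.4 kN/m; ΣW sinα = 106.0 kN/m
Resisting = 16.7 + 180.4·tan30.2° = 16.7 + 105.0 = 121.6 kN/m
FS = 121.6 / 106.0 = 1.147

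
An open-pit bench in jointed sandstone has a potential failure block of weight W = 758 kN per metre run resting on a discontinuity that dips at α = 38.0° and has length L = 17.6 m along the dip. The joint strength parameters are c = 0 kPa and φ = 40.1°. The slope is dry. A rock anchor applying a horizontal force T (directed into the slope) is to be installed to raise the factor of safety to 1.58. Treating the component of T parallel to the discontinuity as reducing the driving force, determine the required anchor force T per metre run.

Resolving forces along and normal to the sliding plane, with the horizontal anchor force T adding T·sinα to the effective normal force and T·cosα acting up the plane against the driving force:
FS = [cL + (W cosα + T sinα) tanφ] / [W sinα − T cosα]
Without the anchor: N' = 597.3 kN/m, driving T_d = 466.7 kN/m, resisting R = 0·17.6 + 597.3·tan40.1° = 503.0 kN/m, FS = 1.08.
Setting FS = 1.58 and solving for T:
1.58·(466.7 − T cos38.0°) = 503.0 + T sin38.0°·tan40.1°
T·(sin38.0°·tan40.1° + 1.58·cos38.0°) = 1.58·466.7 − 503.0
T·(0.6157·0.8421 + 1.58·0.7880) = 737.3 − 503.0 = 234.4
T·1.7635 = 234.4
T = 132.9 kN/m

T = 133 kN/m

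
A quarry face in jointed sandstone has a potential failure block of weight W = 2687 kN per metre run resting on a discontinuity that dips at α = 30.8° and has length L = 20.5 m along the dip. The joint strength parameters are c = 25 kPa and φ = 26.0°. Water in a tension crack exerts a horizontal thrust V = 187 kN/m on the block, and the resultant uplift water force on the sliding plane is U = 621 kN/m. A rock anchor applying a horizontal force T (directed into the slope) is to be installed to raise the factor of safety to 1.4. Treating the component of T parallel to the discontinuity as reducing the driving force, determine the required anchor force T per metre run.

Resolving forces along and normal to the sliding plane, with the horizontal anchor force T adding T·sinα to the effective normal force and T·cosα acting up the plane against the driving force:
FS = [cL + (W cosα − U − V sinα + T sinα) tanφ] / [W sinα + V cosα − T cosα]
Without the anchor: N' = 1591.3 kN/m, driving T_d = 1536.5 kN/m, resisting R = 25·20.5 + 1591.3·tan26.0° = 1288.6 kN/m, FS = 0.84.
Setting FS = 1.4 and solving for T:
1.4·(1536.5 − T cos30.8°) = 1288.6 + T sin30.8°·tan26.0°
T·(sin30.8°·tan26.0° + 1.4·cos30.8°) = 1.4·1536.5 − 1288.6
T·(0.5120·0.4877 + 1.4·0.8590) = 2151.1 − 1288.6 = 862.5
T·1.4523 = 862.5
T = 593.9 kN/m

T = 594 kN/m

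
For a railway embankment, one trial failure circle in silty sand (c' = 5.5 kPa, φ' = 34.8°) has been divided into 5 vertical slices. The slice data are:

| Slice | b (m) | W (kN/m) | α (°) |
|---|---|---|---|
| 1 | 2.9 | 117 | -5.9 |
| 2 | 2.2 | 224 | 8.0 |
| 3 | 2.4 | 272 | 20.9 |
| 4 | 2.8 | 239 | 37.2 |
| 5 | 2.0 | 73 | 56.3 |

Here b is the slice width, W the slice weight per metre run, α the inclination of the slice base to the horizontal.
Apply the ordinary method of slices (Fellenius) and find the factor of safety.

Ordinary method of slices: FS = Σ[c'·Δl_i + (W_i cosα_i)·tanφ'] / Σ W_i sinα_i, with Δl_i = b_i / cosα_i.
Slice 1: Δl = 2.9/cos(-5.9°) = 2.915 m; N'_1 = 117·cos(-5.9°) = 116.4; c'Δl = 16.03; W sinα = -12.0
Slice 2: Δl = 2.2/cos8.0° = 2.222 m; N'_2 = 224·cos8.0° = 221.8; c'Δl = 12.22; W sinα = 31.2
Slice 3: Δl = 2.4/cos20.9° = 2.569 m; N'_3 = 272·cos20.9° = 254.1; c'Δl = 14.13; W sinα = 97.0
Slice 4: Δl = 2.8/cos37.2° = 3.515 m; N'_4 = 239·cos37.2° = 190.4; c'Δl = 19.33; W sinα = 144.5
Slice 5: Δl = 2.0/cos56.3° = 3.605 m; N'_5 = 73·cos56.3° = 40.5; c'Δl = 19.83; W sinα = 60.7
Σc'Δl = 81.5 kN/m; ΣN' = 823.2 kN/m; ΣW sinα = 321.4 kN/m
Resisting = 81.5 + 823.2·tan34.8° = 81.5 + 572.1 = 653.7 kN/m
FS = 653.7 / 321.4 = 2.034

FS = 2.03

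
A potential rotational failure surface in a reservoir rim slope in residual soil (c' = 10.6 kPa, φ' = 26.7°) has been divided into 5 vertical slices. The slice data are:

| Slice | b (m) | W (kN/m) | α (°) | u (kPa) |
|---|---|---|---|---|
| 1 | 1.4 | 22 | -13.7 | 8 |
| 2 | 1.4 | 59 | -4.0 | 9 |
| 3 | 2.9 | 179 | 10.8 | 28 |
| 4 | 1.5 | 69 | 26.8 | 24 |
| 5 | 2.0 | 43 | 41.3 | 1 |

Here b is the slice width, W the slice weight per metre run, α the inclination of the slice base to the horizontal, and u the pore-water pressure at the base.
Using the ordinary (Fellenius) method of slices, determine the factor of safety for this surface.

FS = 2.49

Ordinary method of slices: FS = Σ[c'·Δl_i + (W_i cosα_i − u_i·Δl_i)·tanφ'] / Σ W_i sinα_i, with Δl_i = b_i / cosα_i.
Slice 1: Δl = 1.4/cos(-13.7°) = 1.441 m; N'_1 = 22·cos(-13.7°) − 8·1.441 = 9.8; c'Δl = 15.27; W sinα = -5.2
Slice 2: Δl = 1.4/cos(-4.0°) = 1.403 m; N'_2 = 59·cos(-4.0°) − 9·1.403 = 46.2; c'Δl = 14.88; W sinα = -4.1
Slice 3: Δl = 2.9/cos10.8° = 2.952 m; N'_3 = 179·cos10.8° − 28·2.952 = 93.2; c'Δl = 31.29; W sinα = 33.5
Slice 4: Δl = 1.5/cos26.8° = 1.681 m; N'_4 = 69·cos26.8° − 24·1.681 = 21.3; c'Δl = 17.81; W sinα = 31.1
Slice 5: Δl = 2.0/cos41.3° = 2.662 m; N'_5 = 43·cos41.3° − 1·2.662 = 29.6; c'Δl = 28.22; W sinα = 28.4
Σc'Δl = 107.5 kN/m; ΣN' = 200.1 kN/m; ΣW sinα = 83.7 kN/m
Resisting = 107.5 + 200.1·tan26.7° = 107.5 + 100.7 = 208.1 kN/m
FS = 208.1 / 83.7 = 2.487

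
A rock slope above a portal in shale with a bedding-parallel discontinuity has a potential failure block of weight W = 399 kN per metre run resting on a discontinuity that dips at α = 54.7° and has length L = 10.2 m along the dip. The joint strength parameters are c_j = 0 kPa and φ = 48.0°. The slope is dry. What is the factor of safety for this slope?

Resolving the block weight along and normal to the plane and applying the Mohr–Coulomb strength on the joint:
N' = W cosα = 399·cos54.7° = 230.6 kN/m
Driving force T = W sinα = 399·sin54.7° = 325.6 kN/m
Resisting force R = c_j·L + N'·tanφ = 0·10.2 + 230.6·tan48.0° = 0.0 + 256.1 = 256.1 kN/m
FS = R / T = 256.1 / 325.6 = 0.786

FS = 0.79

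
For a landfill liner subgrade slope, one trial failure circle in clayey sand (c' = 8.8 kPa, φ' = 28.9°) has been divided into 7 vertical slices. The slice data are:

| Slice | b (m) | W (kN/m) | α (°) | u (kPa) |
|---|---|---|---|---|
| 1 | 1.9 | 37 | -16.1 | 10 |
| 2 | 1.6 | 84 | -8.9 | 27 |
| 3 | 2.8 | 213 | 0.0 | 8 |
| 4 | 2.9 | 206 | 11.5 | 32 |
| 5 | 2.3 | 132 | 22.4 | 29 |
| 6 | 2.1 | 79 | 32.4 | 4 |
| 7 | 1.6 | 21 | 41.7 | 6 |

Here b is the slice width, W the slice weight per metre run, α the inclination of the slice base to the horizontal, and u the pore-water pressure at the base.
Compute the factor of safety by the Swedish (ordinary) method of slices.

Ordinary method of slices: FS = Σ[c'·Δl_i + (W_i cosα_i − u_i·Δl_i)·tanφ'] / Σ W_i sinα_i, with Δl_i = b_i / cosα_i.
Slice 1: Δl = 1.9/cos(-16.1°) = 1.978 m; N'_1 = 37·cos(-16.1°) − 10·1.978 = 15.8; c'Δl = 17.40; W sinα = -10.3
Slice 2: Δl = 1.6/cos(-8.9°) = 1.619 m; N'_2 = 84·cos(-8.9°) − 27·1.619 = 39.3; c'Δl = 14.25; W sinα = -13.0
Slice 3: Δl = 2.8/cos0.0° = 2.800 m; N'_3 = 213·cos0.0° − 8·2.800 = 190.6; c'Δl = 24.64; W sinα = 0.0
Slice 4: Δl = 2.9/cos11.5° = 2.959 m; N'_4 = 206·cos11.5° − 32·2.959 = 107.2; c'Δl = 26.04; W sinα = 41.1
Slice 5: Δl = 2.3/cos22.4° = 2.488 m; N'_5 = 132·cos22.4° − 29·2.488 = 49.9; c'Δl = 21.89; W sinα = 50.3
Slice 6: Δl = 2.1/cos32.4° = 2.487 m; N'_6 = 79·cos32.4° − 4·2.487 = 56.8; c'Δl = 21.89; W sinα = 42.3
Slice 7: Δl = 1.6/cos41.7° = 2.143 m; N'_7 = 21·cos41.7° − 6·2.143 = 2.8; c'Δl = 18.86; W sinα = 14.0
Σc'Δl = 145.0 kN/m; ΣN' = 462.3 kN/m; ΣW sinα = 124.4 kN/m
Resisting = 145.0 + 462.3·tan28.9° = 145.0 + 255.2 = 400.2 kN/m
FS = 400.2 / 124.4 = 3.216

FS = 3.22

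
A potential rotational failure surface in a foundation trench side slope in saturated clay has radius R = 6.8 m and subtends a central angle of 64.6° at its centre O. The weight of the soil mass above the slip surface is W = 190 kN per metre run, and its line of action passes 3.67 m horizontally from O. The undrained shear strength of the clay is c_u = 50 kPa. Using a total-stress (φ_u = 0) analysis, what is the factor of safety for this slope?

Taking moments about the centre O, the resisting moment is provided by the undrained shear strength acting along the arc:
Arc length L_a = R·θ = 6.8·(64.6°·π/180) = 6.8·1.1275 = 7.67 m
M_R = c_u·L_a·R = 50·7.67·6.8 = 2606.7 kN·m/m
M_D = W·d = 190·3.67 = 697.3 kN·m/m
FS = M_R / M_D = 2606.7 / 697.3 = 3.738

FS = 3.74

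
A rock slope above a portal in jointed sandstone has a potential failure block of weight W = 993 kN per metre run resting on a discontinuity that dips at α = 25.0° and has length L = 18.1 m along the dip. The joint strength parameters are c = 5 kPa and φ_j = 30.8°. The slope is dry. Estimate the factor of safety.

Resolving the block weight along and normal to the plane and applying the Mohr–Coulomb strength on the joint:
N' = W cosα = 993·cos25.0° = 900.0 kN/m
Driving force T = W sinα = 993·sin25.0° = 419.7 kN/m
Resisting force R = c·L + N'·tanφ_j = 5·18.1 + 900.0·tan30.8° = 90.5 + 536.5 = 627.0 kN/m
FS = R / T = 627.0 / 419.7 = 1.494

FS = 1.49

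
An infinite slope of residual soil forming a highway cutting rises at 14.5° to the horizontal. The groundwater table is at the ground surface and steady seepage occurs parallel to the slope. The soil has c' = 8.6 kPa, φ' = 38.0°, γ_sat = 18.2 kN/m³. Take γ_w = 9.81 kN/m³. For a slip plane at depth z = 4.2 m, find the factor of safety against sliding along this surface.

FS = 1.86

With seepage parallel to the slope and the water table at the surface, the effective normal stress on the slip plane uses the buoyant unit weight γ' = γ_sat − γ_w while the driving shear stress uses γ_sat:
FS = [c' + γ' z cos²β tanφ'] / [γ_sat z sinβ cosβ]
γ' = 18.2 − 9.81 = 8.39 kN/m³
Numerator = 8.6 + 8.39·4.2·cos²14.5°·tan38.0° = 8.6 + 8.39·4.2·0.9373·0.7813 = 34.405 kPa
Denominator = 18.2·4.2·sin14.5°·cos14.5° = 18.2·4.2·0.2504·0.9681 = 18.529 kPa
FS = 34.405 / 18.529 = 1.857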